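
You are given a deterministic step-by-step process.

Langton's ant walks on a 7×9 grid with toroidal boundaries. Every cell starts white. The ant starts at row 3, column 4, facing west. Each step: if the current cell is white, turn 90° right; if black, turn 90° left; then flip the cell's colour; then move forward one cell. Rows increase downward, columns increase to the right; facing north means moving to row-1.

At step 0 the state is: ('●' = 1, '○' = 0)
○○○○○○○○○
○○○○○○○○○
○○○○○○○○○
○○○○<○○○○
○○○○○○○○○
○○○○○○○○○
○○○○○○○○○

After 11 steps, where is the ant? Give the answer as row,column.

0) ○○○○○○○○○
○○○○○○○○○
○○○○○○○○○
○○○○<○○○○
○○○○○○○○○
○○○○○○○○○
○○○○○○○○○
1) ○○○○○○○○○
○○○○○○○○○
○○○○^○○○○
○○○○●○○○○
○○○○○○○○○
○○○○○○○○○
○○○○○○○○○
2) ○○○○○○○○○
○○○○○○○○○
○○○○●>○○○
○○○○●○○○○
○○○○○○○○○
○○○○○○○○○
○○○○○○○○○
3) ○○○○○○○○○
○○○○○○○○○
○○○○●●○○○
○○○○●v○○○
○○○○○○○○○
○○○○○○○○○
○○○○○○○○○
4) ○○○○○○○○○
○○○○○○○○○
○○○○●●○○○
○○○○<●○○○
○○○○○○○○○
○○○○○○○○○
○○○○○○○○○
5) ○○○○○○○○○
○○○○○○○○○
○○○○●●○○○
○○○○○●○○○
○○○○v○○○○
○○○○○○○○○
○○○○○○○○○
6) ○○○○○○○○○
○○○○○○○○○
○○○○●●○○○
○○○○○●○○○
○○○<●○○○○
○○○○○○○○○
○○○○○○○○○
7) ○○○○○○○○○
○○○○○○○○○
○○○○●●○○○
○○○^○●○○○
○○○●●○○○○
○○○○○○○○○
○○○○○○○○○
8) ○○○○○○○○○
○○○○○○○○○
○○○○●●○○○
○○○●>●○○○
○○○●●○○○○
○○○○○○○○○
○○○○○○○○○
9) ○○○○○○○○○
○○○○○○○○○
○○○○●●○○○
○○○●●●○○○
○○○●v○○○○
○○○○○○○○○
○○○○○○○○○
10) ○○○○○○○○○
○○○○○○○○○
○○○○●●○○○
○○○●●●○○○
○○○●○>○○○
○○○○○○○○○
○○○○○○○○○
11) ○○○○○○○○○
○○○○○○○○○
○○○○●●○○○
○○○●●●○○○
○○○●○●○○○
○○○○○v○○○
○○○○○○○○○

5,5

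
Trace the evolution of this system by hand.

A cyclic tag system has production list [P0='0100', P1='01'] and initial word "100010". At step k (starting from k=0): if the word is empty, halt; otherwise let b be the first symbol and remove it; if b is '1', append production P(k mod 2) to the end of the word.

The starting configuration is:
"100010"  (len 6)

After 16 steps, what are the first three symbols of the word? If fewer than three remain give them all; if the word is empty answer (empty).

010

[0] "100010"  (len 6)
[1] "000100100"  (len 9)
[2] "00100100"  (len 8)
[3] "0100100"  (len 7)
[4] "100100"  (len 6)
[5] "001000100"  (len 9)
[6] "01000100"  (len 8)
[7] "1000100"  (len 7)
[8] "00010001"  (len 8)
[9] "0010001"  (len 7)
[10] "010001"  (len 6)
[11] "10001"  (len 5)
[12] "000101"  (len 6)
[13] "00101"  (len 5)
[14] "0101"  (len 4)
[15] "101"  (len 3)
[16] "0101"  (len 4)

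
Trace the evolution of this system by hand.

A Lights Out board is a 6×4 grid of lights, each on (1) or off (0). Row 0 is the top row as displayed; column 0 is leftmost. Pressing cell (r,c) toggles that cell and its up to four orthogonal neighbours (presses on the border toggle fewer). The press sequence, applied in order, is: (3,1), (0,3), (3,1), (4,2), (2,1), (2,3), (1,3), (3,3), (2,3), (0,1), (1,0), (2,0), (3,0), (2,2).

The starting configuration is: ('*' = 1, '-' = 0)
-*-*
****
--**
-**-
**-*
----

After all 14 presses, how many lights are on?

11

[0] -*-*
****
--**
-**-
**-*
----
[1] -*-*
****
-***
*---
*--*
----
[2] -**-
***-
-***
*---
*--*
----
[3] -**-
***-
--**
-**-
**-*
----
[4] -**-
***-
--**
-*--
*-*-
--*-
[5] -**-
*-*-
**-*
----
*-*-
--*-
[6] -**-
*-**
***-
---*
*-*-
--*-
[7] -***
*---
****
---*
*-*-
--*-
[8] -***
*---
***-
--*-
*-**
--*-
[9] -***
*--*
**-*
--**
*-**
--*-
[10] *--*
**-*
**-*
--**
*-**
--*-
[11] ---*
---*
-*-*
--**
*-**
--*-
[12] ---*
*--*
*--*
*-**
*-**
--*-
[13] ---*
*--*
---*
-***
--**
--*-
[14] ---*
*-**
-**-
-*-*
--**
--*-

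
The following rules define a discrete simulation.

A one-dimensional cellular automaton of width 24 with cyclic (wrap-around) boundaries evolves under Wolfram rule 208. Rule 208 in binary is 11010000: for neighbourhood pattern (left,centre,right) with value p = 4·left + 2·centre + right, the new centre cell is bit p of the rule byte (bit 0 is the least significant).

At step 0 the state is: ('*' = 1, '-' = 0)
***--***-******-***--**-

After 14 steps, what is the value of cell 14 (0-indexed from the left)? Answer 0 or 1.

[0] ***--***-******-***--**-
[1] -***--**--*****--***--*-
[2] --***--**--*****--***--*
[3] *--***--**--*****--***--
[4] -*--***--**--*****--***-
[5] --*--***--**--*****--***
[6] *--*--***--**--*****--**
[7] **--*--***--**--*****--*
[8] ***--*--***--**--*****--
[9] -***--*--***--**--*****-
[10] --***--*--***--**--*****
[11] *--***--*--***--**--****
[12] **--***--*--***--**--***
[13] ***--***--*--***--**--**
[14] ****--***--*--***--**--*

1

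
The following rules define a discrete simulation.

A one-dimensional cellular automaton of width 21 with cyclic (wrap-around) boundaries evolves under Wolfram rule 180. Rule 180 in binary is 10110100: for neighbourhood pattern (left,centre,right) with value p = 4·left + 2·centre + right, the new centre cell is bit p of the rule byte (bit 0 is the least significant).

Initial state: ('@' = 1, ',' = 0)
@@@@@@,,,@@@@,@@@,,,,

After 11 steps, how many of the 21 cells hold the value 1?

9

k=0  @@@@@@,,,@@@@,@@@,,,,
k=1  ,@@@@,@,,,@@,@,@,@,,,
k=2  ,,@@,@@@,,,,@@@@@@@,,
k=3  ,,,,@,@,@,,,,@@@@@,@,
k=4  ,,,,@@@@@@,,,,@@@,@@@
k=5  @,,,,@@@@,@,,,,@,@,@,
k=6  @@,,,,@@,@@@,,,@@@@@@
k=7  @,@,,,,,@,@,@,,,@@@@@
k=8  ,@@@,,,,@@@@@@,,,@@@@
k=9  @,@,@,,,,@@@@,@,,,@@,
k=10  @@@@@@,,,,@@,@@@,,,,@
k=11  @@@@@,@,,,,,@,@,@,,,,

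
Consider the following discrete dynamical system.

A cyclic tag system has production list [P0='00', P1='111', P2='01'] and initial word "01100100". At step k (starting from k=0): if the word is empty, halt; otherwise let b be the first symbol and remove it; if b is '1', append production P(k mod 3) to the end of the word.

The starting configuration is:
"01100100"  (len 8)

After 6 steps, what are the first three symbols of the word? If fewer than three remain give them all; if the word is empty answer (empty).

001

step 0: "01100100"  (len 8)
step 1: "1100100"  (len 7)
step 2: "100100111"  (len 9)
step 3: "0010011101"  (len 10)
step 4: "010011101"  (len 9)
step 5: "10011101"  (len 8)
step 6: "001110101"  (len 9)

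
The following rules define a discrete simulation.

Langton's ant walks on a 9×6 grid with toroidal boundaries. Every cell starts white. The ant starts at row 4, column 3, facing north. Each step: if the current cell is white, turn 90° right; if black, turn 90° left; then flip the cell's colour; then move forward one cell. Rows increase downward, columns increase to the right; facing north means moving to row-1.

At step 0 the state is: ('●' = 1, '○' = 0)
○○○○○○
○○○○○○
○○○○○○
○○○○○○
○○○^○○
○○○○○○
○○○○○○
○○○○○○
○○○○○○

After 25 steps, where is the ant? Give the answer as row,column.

t=0: ○○○○○○
○○○○○○
○○○○○○
○○○○○○
○○○^○○
○○○○○○
○○○○○○
○○○○○○
○○○○○○
t=1: ○○○○○○
○○○○○○
○○○○○○
○○○○○○
○○○●>○
○○○○○○
○○○○○○
○○○○○○
○○○○○○
t=2: ○○○○○○
○○○○○○
○○○○○○
○○○○○○
○○○●●○
○○○○v○
○○○○○○
○○○○○○
○○○○○○
t=3: ○○○○○○
○○○○○○
○○○○○○
○○○○○○
○○○●●○
○○○<●○
○○○○○○
○○○○○○
○○○○○○
t=4: ○○○○○○
○○○○○○
○○○○○○
○○○○○○
○○○^●○
○○○●●○
○○○○○○
○○○○○○
○○○○○○
t=5: ○○○○○○
○○○○○○
○○○○○○
○○○○○○
○○<○●○
○○○●●○
○○○○○○
○○○○○○
○○○○○○
t=6: ○○○○○○
○○○○○○
○○○○○○
○○^○○○
○○●○●○
○○○●●○
○○○○○○
○○○○○○
○○○○○○
t=7: ○○○○○○
○○○○○○
○○○○○○
○○●>○○
○○●○●○
○○○●●○
○○○○○○
○○○○○○
○○○○○○
t=8: ○○○○○○
○○○○○○
○○○○○○
○○●●○○
○○●v●○
○○○●●○
○○○○○○
○○○○○○
○○○○○○
t=9: ○○○○○○
○○○○○○
○○○○○○
○○●●○○
○○<●●○
○○○●●○
○○○○○○
○○○○○○
○○○○○○
t=10: ○○○○○○
○○○○○○
○○○○○○
○○●●○○
○○○●●○
○○v●●○
○○○○○○
○○○○○○
○○○○○○
t=11: ○○○○○○
○○○○○○
○○○○○○
○○●●○○
○○○●●○
○<●●●○
○○○○○○
○○○○○○
○○○○○○
t=12: ○○○○○○
○○○○○○
○○○○○○
○○●●○○
○^○●●○
○●●●●○
○○○○○○
○○○○○○
○○○○○○
t=13: ○○○○○○
○○○○○○
○○○○○○
○○●●○○
○●>●●○
○●●●●○
○○○○○○
○○○○○○
○○○○○○
t=14: ○○○○○○
○○○○○○
○○○○○○
○○●●○○
○●●●●○
○●v●●○
○○○○○○
○○○○○○
○○○○○○
t=15: ○○○○○○
○○○○○○
○○○○○○
○○●●○○
○●●●●○
○●○>●○
○○○○○○
○○○○○○
○○○○○○
t=16: ○○○○○○
○○○○○○
○○○○○○
○○●●○○
○●●^●○
○●○○●○
○○○○○○
○○○○○○
○○○○○○
t=17: ○○○○○○
○○○○○○
○○○○○○
○○●●○○
○●<○●○
○●○○●○
○○○○○○
○○○○○○
○○○○○○
t=18: ○○○○○○
○○○○○○
○○○○○○
○○●●○○
○●○○●○
○●v○●○
○○○○○○
○○○○○○
○○○○○○
t=19: ○○○○○○
○○○○○○
○○○○○○
○○●●○○
○●○○●○
○<●○●○
○○○○○○
○○○○○○
○○○○○○
t=20: ○○○○○○
○○○○○○
○○○○○○
○○●●○○
○●○○●○
○○●○●○
○v○○○○
○○○○○○
○○○○○○
t=21: ○○○○○○
○○○○○○
○○○○○○
○○●●○○
○●○○●○
○○●○●○
<●○○○○
○○○○○○
○○○○○○
t=22: ○○○○○○
○○○○○○
○○○○○○
○○●●○○
○●○○●○
^○●○●○
●●○○○○
○○○○○○
○○○○○○
t=23: ○○○○○○
○○○○○○
○○○○○○
○○●●○○
○●○○●○
●>●○●○
●●○○○○
○○○○○○
○○○○○○
t=24: ○○○○○○
○○○○○○
○○○○○○
○○●●○○
○●○○●○
●●●○●○
●v○○○○
○○○○○○
○○○○○○
t=25: ○○○○○○
○○○○○○
○○○○○○
○○●●○○
○●○○●○
●●●○●○
●○>○○○
○○○○○○
○○○○○○

6,2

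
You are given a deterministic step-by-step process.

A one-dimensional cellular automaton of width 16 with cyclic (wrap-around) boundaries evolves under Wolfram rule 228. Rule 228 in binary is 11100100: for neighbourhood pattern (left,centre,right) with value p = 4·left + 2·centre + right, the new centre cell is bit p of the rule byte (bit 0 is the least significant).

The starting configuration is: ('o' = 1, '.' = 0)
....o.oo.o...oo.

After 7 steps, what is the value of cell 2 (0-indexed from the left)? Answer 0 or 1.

0) ....o.oo.o...oo.
1) ....oo.ooo....o.
2) .....oo.oo....o.
3) ......oo.o....o.
4) .......ooo....o.
5) ........oo....o.
6) .........o....o.
7) .........o....o.

0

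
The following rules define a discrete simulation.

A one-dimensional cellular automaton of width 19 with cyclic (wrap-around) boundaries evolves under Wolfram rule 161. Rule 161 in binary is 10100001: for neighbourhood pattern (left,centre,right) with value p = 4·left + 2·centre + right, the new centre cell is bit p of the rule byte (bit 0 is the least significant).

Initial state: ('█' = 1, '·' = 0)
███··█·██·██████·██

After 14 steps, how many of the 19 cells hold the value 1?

gen 0: ███··█·██·██████·██
gen 1: ██····█··█·████·█·█
gen 2: █··██·····█·██·█·█·
gen 3: ······███··█··█·█·█
gen 4: ·████··█·······█·█·
gen 5: ··██·····█████··█··
gen 6: █····███··███·····█
gen 7: ··██··█····█··███··
gen 8: █·······██·····█··█
gen 9: ··█████····███·····
gen 10: █··███··██··█··████
gen 11: ····█···········███
gen 12: ·██···█████████··█·
gen 13: ····█··███████·····
gen 14: ███·····█████··████

12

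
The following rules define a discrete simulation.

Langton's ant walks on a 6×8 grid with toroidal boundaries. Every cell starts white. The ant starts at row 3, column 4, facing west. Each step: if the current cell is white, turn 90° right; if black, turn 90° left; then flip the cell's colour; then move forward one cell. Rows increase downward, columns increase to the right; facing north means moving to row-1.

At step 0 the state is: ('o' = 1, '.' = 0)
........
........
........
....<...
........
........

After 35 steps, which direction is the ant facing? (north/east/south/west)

north

t=0: ........
........
........
....<...
........
........
t=1: ........
........
....^...
....o...
........
........
t=2: ........
........
....o>..
....o...
........
........
t=3: ........
........
....oo..
....ov..
........
........
t=4: ........
........
....oo..
....<o..
........
........
t=5: ........
........
....oo..
.....o..
....v...
........
t=6: ........
........
....oo..
.....o..
...<o...
........
t=7: ........
........
....oo..
...^.o..
...oo...
........
t=8: ........
........
....oo..
...o>o..
...oo...
........
t=9: ........
........
....oo..
...ooo..
...ov...
........
t=10: ........
........
....oo..
...ooo..
...o.>..
........
t=11: ........
........
....oo..
...ooo..
...o.o..
.....v..
t=12: ........
........
....oo..
...ooo..
...o.o..
....<o..
t=13: ........
........
....oo..
...ooo..
...o^o..
....oo..
t=14: ........
........
....oo..
...ooo..
...oo>..
....oo..
t=15: ........
........
....oo..
...oo^..
...oo...
....oo..
t=16: ........
........
....oo..
...o<...
...oo...
....oo..
t=17: ........
........
....oo..
...o....
...ov...
....oo..
t=18: ........
........
....oo..
...o....
...o.>..
....oo..
t=19: ........
........
....oo..
...o....
...o.o..
....ov..
t=20: ........
........
....oo..
...o....
...o.o..
....o.>.
t=21: ......v.
........
....oo..
...o....
...o.o..
....o.o.
t=22: .....<o.
........
....oo..
...o....
...o.o..
....o.o.
t=23: .....oo.
........
....oo..
...o....
...o.o..
....o^o.
t=24: .....oo.
........
....oo..
...o....
...o.o..
....oo>.
t=25: .....oo.
........
....oo..
...o....
...o.o^.
....oo..
t=26: .....oo.
........
....oo..
...o....
...o.oo>
....oo..
t=27: .....oo.
........
....oo..
...o....
...o.ooo
....oo.v
t=28: .....oo.
........
....oo..
...o....
...o.ooo
....oo<o
t=29: .....oo.
........
....oo..
...o....
...o.o^o
....oooo
t=30: .....oo.
........
....oo..
...o....
...o.<.o
....oooo
t=31: .....oo.
........
....oo..
...o....
...o...o
....ovoo
t=32: .....oo.
........
....oo..
...o....
...o...o
....o.>o
t=33: .....oo.
........
....oo..
...o....
...o..^o
....o..o
t=34: .....oo.
........
....oo..
...o....
...o..o>
....o..o
t=35: .....oo.
........
....oo..
...o...^
...o..o.
....o..o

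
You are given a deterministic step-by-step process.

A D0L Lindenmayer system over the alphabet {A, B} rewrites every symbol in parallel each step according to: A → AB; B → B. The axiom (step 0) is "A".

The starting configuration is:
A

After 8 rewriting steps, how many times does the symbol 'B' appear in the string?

k=0  A
k=1  AB
k=2  ABB
k=3  ABBB
k=4  ABBBB
k=5  ABBBBB
k=6  ABBBBBB
k=7  ABBBBBBB
k=8  ABBBBBBBB

8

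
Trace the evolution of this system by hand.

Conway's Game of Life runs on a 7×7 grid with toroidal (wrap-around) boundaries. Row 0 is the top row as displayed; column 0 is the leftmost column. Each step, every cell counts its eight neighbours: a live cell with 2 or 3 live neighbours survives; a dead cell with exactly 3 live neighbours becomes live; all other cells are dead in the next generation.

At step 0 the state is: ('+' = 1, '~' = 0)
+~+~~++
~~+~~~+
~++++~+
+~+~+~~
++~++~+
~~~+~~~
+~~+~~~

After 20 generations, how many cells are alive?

0) +~+~~++
~~+~~~+
~++++~+
+~+~+~~
++~++~+
~~~+~~~
+~~+~~~
1) +~++~+~
~~~~+~~
~~~~+~+
~~~~~~~
++~~+++
~+~+~~+
+++++~~
2) +~~~~++
~~~~+~+
~~~~~+~
~~~~+~~
~++~+++
~~~~~~~
~~~~~+~
3) +~~~+~~
+~~~+~~
~~~~++~
~~~++~+
~~~+++~
~~~~+~+
~~~~~+~
4) ~~~~+++
~~~++~+
~~~~~~+
~~~~~~+
~~~~~~+
~~~+~~+
~~~~+++
5) +~~~~~~
+~~++~+
+~~~~~+
+~~~~++
+~~~~++
+~~~+~+
+~~+~~~
6) ++~++~~
~+~~~+~
~+~~+~~
~+~~~~~
~+~~+~~
~+~~+~~
++~~~~~
7) ~~~~+~+
~+~+~+~
+++~~~~
+++~~~~
+++~~~~
~++~~~~
~~~++~~
8) ~~+~~~~
~+~++++
~~~+~~+
~~~+~~+
~~~+~~~
+~~~~~~
~~++++~
9) ~+~~~~+
+~~++++
~~~+~~+
~~+++~~
~~~~~~~
~~+~~~~
~++++~~
10) ~+~~~~+
~~+++~~
+~~~~~+
~~+++~~
~~+~~~~
~++~~~~
++~+~~~
11) ~+~~+~~
~+++~++
~+~~~+~
~+++~~~
~~~~~~~
+~~+~~~
~~~~~~~
12) ++~+++~
~+~+~++
~~~~~++
~++~~~~
~+~+~~~
~~~~~~~
~~~~~~~
13) ++~+~+~
~+~+~~~
~+~~+++
+++~~~~
~+~~~~~
~~~~~~~
~~~~+~~
14) ++~+~~~
~+~+~~~
~~~++++
~~+~~++
+++~~~~
~~~~~~~
~~~~+~~
15) ++~++~~
~+~+~++
+~~+~~+
~~+~~~~
+++~~~+
~+~~~~~
~~~~~~~
16) ++~++++
~+~+~+~
++~++++
~~++~~~
+~+~~~~
~++~~~~
+++~~~~
17) ~~~+~+~
~~~~~~~
++~~~++
~~~~~+~
~~~~~~~
~~~+~~~
~~~~++~
18) ~~~~~+~
+~~~++~
+~~~~++
+~~~~+~
~~~~~~~
~~~~+~~
~~~+~+~
19) ~~~~~+~
+~~~+~~
++~~~~~
+~~~~+~
~~~~~~~
~~~~+~~
~~~~~+~
20) ~~~~+++
++~~~~+
++~~~~~
++~~~~+
~~~~~~~
~~~~~~~
~~~~++~

13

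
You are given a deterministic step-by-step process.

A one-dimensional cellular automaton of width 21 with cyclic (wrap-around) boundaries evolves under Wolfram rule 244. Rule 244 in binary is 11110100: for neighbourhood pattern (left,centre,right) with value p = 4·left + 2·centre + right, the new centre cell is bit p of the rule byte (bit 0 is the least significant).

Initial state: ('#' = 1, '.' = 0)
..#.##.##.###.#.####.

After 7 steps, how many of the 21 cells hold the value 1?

15

k=0  ..#.##.##.###.#.####.
k=1  ..##.##.##.#####.####
k=2  #..##.##.##.#####.###
k=3  ##..##.##.##.#####.##
k=4  ###..##.##.##.#####.#
k=5  ####..##.##.##.#####.
k=6  .####..##.##.##.#####
k=7  #.####..##.##.##.####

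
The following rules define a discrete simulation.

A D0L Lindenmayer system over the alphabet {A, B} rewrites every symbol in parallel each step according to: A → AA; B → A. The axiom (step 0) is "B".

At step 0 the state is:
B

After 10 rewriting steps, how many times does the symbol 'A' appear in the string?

gen 0: B
gen 1: A
gen 2: AA
gen 3: AAAA
gen 4: AAAAAAAA
gen 5: AAAAAAAAAAAAAAAA
gen 6: AAAAAAAAAAAAAAAAAAAAAAAAAAAAAAAA
gen 7: AAAAAAAAAAAAAAAAAAAAAAAAAAAAAAAAAAAAAAAAAAAAAAAAAAAAAAAAAAAAAAAA
gen 8: AAAAAAAAAAAAAAAAAAAAAAAAAAAAAAAAAAAAAAAAAAAAAAAAAAAAAAAAAA…AAAAAAAAAAAAAAAAAAAAAAAAAAAAAAAAAAAAAAAAAAAAAAAAAAAAAAAAAA  (len 128)
gen 9: AAAAAAAAAAAAAAAAAAAAAAAAAAAAAAAAAAAAAAAAAAAAAAAAAAAAAAAAAA…AAAAAAAAAAAAAAAAAAAAAAAAAAAAAAAAAAAAAAAAAAAAAAAAAAAAAAAAAA  (len 256)
gen 10: AAAAAAAAAAAAAAAAAAAAAAAAAAAAAAAAAAAAAAAAAAAAAAAAAAAAAAAAAA…AAAAAAAAAAAAAAAAAAAAAAAAAAAAAAAAAAAAAAAAAAAAAAAAAAAAAAAAAA  (len 512)

512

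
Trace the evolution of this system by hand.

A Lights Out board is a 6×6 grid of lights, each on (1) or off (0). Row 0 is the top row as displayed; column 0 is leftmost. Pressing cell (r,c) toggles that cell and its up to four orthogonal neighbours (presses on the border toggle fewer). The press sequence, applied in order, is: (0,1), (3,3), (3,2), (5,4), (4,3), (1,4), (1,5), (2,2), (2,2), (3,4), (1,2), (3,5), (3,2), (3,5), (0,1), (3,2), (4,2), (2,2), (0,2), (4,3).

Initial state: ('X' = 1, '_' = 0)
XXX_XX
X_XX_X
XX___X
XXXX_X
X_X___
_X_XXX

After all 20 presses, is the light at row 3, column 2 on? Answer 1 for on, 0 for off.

1

gen 0: XXX_XX
X_XX_X
XX___X
XXXX_X
X_X___
_X_XXX
gen 1: ____XX
XXXX_X
XX___X
XXXX_X
X_X___
_X_XXX
gen 2: ____XX
XXXX_X
XX_X_X
XX__XX
X_XX__
_X_XXX
gen 3: ____XX
XXXX_X
XXXX_X
X_XXXX
X__X__
_X_XXX
gen 4: ____XX
XXXX_X
XXXX_X
X_XXXX
X__XX_
_X____
gen 5: ____XX
XXXX_X
XXXX_X
X_X_XX
X_X___
_X_X__
gen 6: _____X
XXX_X_
XXXXXX
X_X_XX
X_X___
_X_X__
gen 7: ______
XXX__X
XXXXX_
X_X_XX
X_X___
_X_X__
gen 8: ______
XX___X
X___X_
X___XX
X_X___
_X_X__
gen 9: ______
XXX__X
XXXXX_
X_X_XX
X_X___
_X_X__
gen 10: ______
XXX__X
XXXX__
X_XX__
X_X_X_
_X_X__
gen 11: __X___
X__X_X
XX_X__
X_XX__
X_X_X_
_X_X__
gen 12: __X___
X__X_X
XX_X_X
X_XXXX
X_X_XX
_X_X__
gen 13: __X___
X__X_X
XXXX_X
XX__XX
X___XX
_X_X__
gen 14: __X___
X__X_X
XXXX__
XX____
X___X_
_X_X__
gen 15: XX____
XX_X_X
XXXX__
XX____
X___X_
_X_X__
gen 16: XX____
XX_X_X
XX_X__
X_XX__
X_X_X_
_X_X__
gen 17: XX____
XX_X_X
XX_X__
X__X__
XX_XX_
_XXX__
gen 18: XX____
XXXX_X
X_X___
X_XX__
XX_XX_
_XXX__
gen 19: X_XX__
XX_X_X
X_X___
X_XX__
XX_XX_
_XXX__
gen 20: X_XX__
XX_X_X
X_X___
X_X___
XXX___
_XX___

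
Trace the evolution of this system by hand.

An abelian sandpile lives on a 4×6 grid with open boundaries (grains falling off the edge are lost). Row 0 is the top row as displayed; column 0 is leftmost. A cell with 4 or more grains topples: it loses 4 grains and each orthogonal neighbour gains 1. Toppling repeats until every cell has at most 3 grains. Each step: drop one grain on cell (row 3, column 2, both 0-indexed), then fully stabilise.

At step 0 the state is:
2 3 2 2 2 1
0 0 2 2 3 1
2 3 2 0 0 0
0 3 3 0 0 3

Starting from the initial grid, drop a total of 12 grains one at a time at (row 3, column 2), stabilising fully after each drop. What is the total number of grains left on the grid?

[0] 2 3 2 2 2 1
0 0 2 2 3 1
2 3 2 0 0 0
0 3 3 0 0 3
[1] 2 3 2 2 2 1
0 1 3 2 3 1
3 1 0 1 0 0
1 1 2 1 0 3
[2] 2 3 2 2 2 1
0 1 3 2 3 1
3 1 0 1 0 0
1 1 3 1 0 3
[3] 2 3 2 2 2 1
0 1 3 2 3 1
3 1 1 1 0 0
1 2 0 2 0 3
[4] 2 3 2 2 2 1
0 1 3 2 3 1
3 1 1 1 0 0
1 2 1 2 0 3
[5] 2 3 2 2 2 1
0 1 3 2 3 1
3 1 1 1 0 0
1 2 2 2 0 3
[6] 2 3 2 2 2 1
0 1 3 2 3 1
3 1 1 1 0 0
1 2 3 2 0 3
[7] 2 3 2 2 2 1
0 1 3 2 3 1
3 1 2 1 0 0
1 3 0 3 0 3
[8] 2 3 2 2 2 1
0 1 3 2 3 1
3 1 2 1 0 0
1 3 1 3 0 3
[9] 2 3 2 2 2 1
0 1 3 2 3 1
3 1 2 1 0 0
1 3 2 3 0 3
[10] 2 3 2 2 2 1
0 1 3 2 3 1
3 1 2 1 0 0
1 3 3 3 0 3
[11] 2 3 2 2 2 1
0 1 3 2 3 1
3 2 3 2 0 0
2 0 2 0 1 3
[12] 2 3 2 2 2 1
0 1 3 2 3 1
3 2 3 2 0 0
2 0 3 0 1 3

41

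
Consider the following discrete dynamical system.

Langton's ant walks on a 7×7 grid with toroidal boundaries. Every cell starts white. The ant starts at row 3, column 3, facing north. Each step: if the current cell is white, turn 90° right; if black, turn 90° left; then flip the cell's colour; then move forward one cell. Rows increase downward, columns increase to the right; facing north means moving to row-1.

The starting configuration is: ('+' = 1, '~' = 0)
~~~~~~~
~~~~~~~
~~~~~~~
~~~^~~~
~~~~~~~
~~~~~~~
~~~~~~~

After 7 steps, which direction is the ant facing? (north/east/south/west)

east

0) ~~~~~~~
~~~~~~~
~~~~~~~
~~~^~~~
~~~~~~~
~~~~~~~
~~~~~~~
1) ~~~~~~~
~~~~~~~
~~~~~~~
~~~+>~~
~~~~~~~
~~~~~~~
~~~~~~~
2) ~~~~~~~
~~~~~~~
~~~~~~~
~~~++~~
~~~~v~~
~~~~~~~
~~~~~~~
3) ~~~~~~~
~~~~~~~
~~~~~~~
~~~++~~
~~~<+~~
~~~~~~~
~~~~~~~
4) ~~~~~~~
~~~~~~~
~~~~~~~
~~~^+~~
~~~++~~
~~~~~~~
~~~~~~~
5) ~~~~~~~
~~~~~~~
~~~~~~~
~~<~+~~
~~~++~~
~~~~~~~
~~~~~~~
6) ~~~~~~~
~~~~~~~
~~^~~~~
~~+~+~~
~~~++~~
~~~~~~~
~~~~~~~
7) ~~~~~~~
~~~~~~~
~~+>~~~
~~+~+~~
~~~++~~
~~~~~~~
~~~~~~~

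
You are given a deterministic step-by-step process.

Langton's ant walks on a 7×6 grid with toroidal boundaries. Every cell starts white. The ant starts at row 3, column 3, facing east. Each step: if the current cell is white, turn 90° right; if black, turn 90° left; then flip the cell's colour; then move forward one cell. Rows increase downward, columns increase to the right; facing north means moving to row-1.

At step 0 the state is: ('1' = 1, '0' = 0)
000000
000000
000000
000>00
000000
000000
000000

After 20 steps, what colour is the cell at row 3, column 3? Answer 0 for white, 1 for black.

0

[0] 000000
000000
000000
000>00
000000
000000
000000
[1] 000000
000000
000000
000100
000v00
000000
000000
[2] 000000
000000
000000
000100
00<100
000000
000000
[3] 000000
000000
000000
00^100
001100
000000
000000
[4] 000000
000000
000000
001>00
001100
000000
000000
[5] 000000
000000
000^00
001000
001100
000000
000000
[6] 000000
000000
0001>0
001000
001100
000000
000000
[7] 000000
000000
000110
0010v0
001100
000000
000000
[8] 000000
000000
000110
001<10
001100
000000
000000
[9] 000000
000000
000^10
001110
001100
000000
000000
[10] 000000
000000
00<010
001110
001100
000000
000000
[11] 000000
00^000
001010
001110
001100
000000
000000
[12] 000000
001>00
001010
001110
001100
000000
000000
[13] 000000
001100
001v10
001110
001100
000000
000000
[14] 000000
001100
00<110
001110
001100
000000
000000
[15] 000000
001100
000110
00v110
001100
000000
000000
[16] 000000
001100
000110
000>10
001100
000000
000000
[17] 000000
001100
000^10
000010
001100
000000
000000
[18] 000000
001100
00<010
000010
001100
000000
000000
[19] 000000
00^100
001010
000010
001100
000000
000000
[20] 000000
0<0100
001010
000010
001100
000000
000000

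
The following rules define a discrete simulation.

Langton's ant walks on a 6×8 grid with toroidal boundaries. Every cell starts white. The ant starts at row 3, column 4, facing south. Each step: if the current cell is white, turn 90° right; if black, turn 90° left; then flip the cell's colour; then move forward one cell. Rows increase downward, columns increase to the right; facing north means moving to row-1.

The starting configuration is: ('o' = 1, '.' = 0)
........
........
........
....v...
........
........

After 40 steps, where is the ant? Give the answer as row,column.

step 0: ........
........
........
....v...
........
........
step 1: ........
........
........
...<o...
........
........
step 2: ........
........
...^....
...oo...
........
........
step 3: ........
........
...o>...
...oo...
........
........
step 4: ........
........
...oo...
...ov...
........
........
step 5: ........
........
...oo...
...o.>..
........
........
step 6: ........
........
...oo...
...o.o..
.....v..
........
step 7: ........
........
...oo...
...o.o..
....<o..
........
step 8: ........
........
...oo...
...o^o..
....oo..
........
step 9: ........
........
...oo...
...oo>..
....oo..
........
step 10: ........
........
...oo^..
...oo...
....oo..
........
step 11: ........
........
...ooo>.
...oo...
....oo..
........
step 12: ........
........
...oooo.
...oo.v.
....oo..
........
step 13: ........
........
...oooo.
...oo<o.
....oo..
........
step 14: ........
........
...oo^o.
...oooo.
....oo..
........
step 15: ........
........
...o<.o.
...oooo.
....oo..
........
step 16: ........
........
...o..o.
...ovoo.
....oo..
........
step 17: ........
........
...o..o.
...o.>o.
....oo..
........
step 18: ........
........
...o.^o.
...o..o.
....oo..
........
step 19: ........
........
...o.o>.
...o..o.
....oo..
........
step 20: ........
......^.
...o.o..
...o..o.
....oo..
........
step 21: ........
......o>
...o.o..
...o..o.
....oo..
........
step 22: ........
......oo
...o.o.v
...o..o.
....oo..
........
step 23: ........
......oo
...o.o<o
...o..o.
....oo..
........
step 24: ........
......^o
...o.ooo
...o..o.
....oo..
........
step 25: ........
.....<.o
...o.ooo
...o..o.
....oo..
........
step 26: .....^..
.....o.o
...o.ooo
...o..o.
....oo..
........
step 27: .....o>.
.....o.o
...o.ooo
...o..o.
....oo..
........
step 28: .....oo.
.....ovo
...o.ooo
...o..o.
....oo..
........
step 29: .....oo.
.....<oo
...o.ooo
...o..o.
....oo..
........
step 30: .....oo.
......oo
...o.voo
...o..o.
....oo..
........
step 31: .....oo.
......oo
...o..>o
...o..o.
....oo..
........
step 32: .....oo.
......^o
...o...o
...o..o.
....oo..
........
step 33: .....oo.
.....<.o
...o...o
...o..o.
....oo..
........
step 34: .....^o.
.....o.o
...o...o
...o..o.
....oo..
........
step 35: ....<.o.
.....o.o
...o...o
...o..o.
....oo..
........
step 36: ....o.o.
.....o.o
...o...o
...o..o.
....oo..
....^...
step 37: ....o.o.
.....o.o
...o...o
...o..o.
....oo..
....o>..
step 38: ....ovo.
.....o.o
...o...o
...o..o.
....oo..
....oo..
step 39: ....<oo.
.....o.o
...o...o
...o..o.
....oo..
....oo..
step 40: .....oo.
....vo.o
...o...o
...o..o.
....oo..
....oo..

1,4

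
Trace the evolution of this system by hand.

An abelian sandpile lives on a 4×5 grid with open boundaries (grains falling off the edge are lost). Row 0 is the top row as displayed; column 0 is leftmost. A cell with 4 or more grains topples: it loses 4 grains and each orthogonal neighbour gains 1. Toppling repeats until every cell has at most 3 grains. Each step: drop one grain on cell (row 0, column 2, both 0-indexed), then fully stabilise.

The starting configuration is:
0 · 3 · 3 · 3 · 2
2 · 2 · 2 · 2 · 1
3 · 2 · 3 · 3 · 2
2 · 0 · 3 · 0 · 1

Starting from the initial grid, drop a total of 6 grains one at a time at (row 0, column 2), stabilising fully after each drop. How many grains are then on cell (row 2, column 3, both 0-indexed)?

2

gen 0: 0 · 3 · 3 · 3 · 2
2 · 2 · 2 · 2 · 1
3 · 2 · 3 · 3 · 2
2 · 0 · 3 · 0 · 1
gen 1: 1 · 0 · 2 · 0 · 3
2 · 3 · 3 · 3 · 1
3 · 2 · 3 · 3 · 2
2 · 0 · 3 · 0 · 1
gen 2: 1 · 0 · 3 · 0 · 3
2 · 3 · 3 · 3 · 1
3 · 2 · 3 · 3 · 2
2 · 0 · 3 · 0 · 1
gen 3: 2 · 2 · 1 · 2 · 3
0 · 2 · 3 · 1 · 2
1 · 1 · 3 · 1 · 3
3 · 2 · 0 · 2 · 1
gen 4: 2 · 2 · 2 · 2 · 3
0 · 2 · 3 · 1 · 2
1 · 1 · 3 · 1 · 3
3 · 2 · 0 · 2 · 1
gen 5: 2 · 2 · 3 · 2 · 3
0 · 2 · 3 · 1 · 2
1 · 1 · 3 · 1 · 3
3 · 2 · 0 · 2 · 1
gen 6: 2 · 3 · 1 · 3 · 3
0 · 3 · 1 · 2 · 2
1 · 2 · 0 · 2 · 3
3 · 2 · 1 · 2 · 1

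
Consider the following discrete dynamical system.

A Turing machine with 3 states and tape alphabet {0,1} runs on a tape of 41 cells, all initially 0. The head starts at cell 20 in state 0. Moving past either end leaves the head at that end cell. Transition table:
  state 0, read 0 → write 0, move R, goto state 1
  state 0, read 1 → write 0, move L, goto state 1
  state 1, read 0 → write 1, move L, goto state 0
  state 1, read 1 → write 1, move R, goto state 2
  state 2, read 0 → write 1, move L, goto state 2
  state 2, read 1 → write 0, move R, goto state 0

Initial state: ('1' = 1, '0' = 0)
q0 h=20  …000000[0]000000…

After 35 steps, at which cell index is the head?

[0] q0 h=20  …000000[0]000000…
[1] q1 h=21  …000000[0]000000…
[2] q0 h=20  …000000[0]100000…
[3] q1 h=21  …000000[1]000000…
[4] q2 h=22  …000001[0]000000…
[5] q2 h=21  …000000[1]100000…
[6] q0 h=22  …000000[1]000000…
[7] q1 h=21  …000000[0]000000…
[8] q0 h=20  …000000[0]100000…
[9] q1 h=21  …000000[1]000000…
[10] q2 h=22  …000001[0]000000…
[11] q2 h=21  …000000[1]100000…
[12] q0 h=22  …000000[1]000000…
[13] q1 h=21  …000000[0]000000…
[14] q0 h=20  …000000[0]100000…
[15] q1 h=21  …000000[1]000000…
[16] q2 h=22  …000001[0]000000…
[17] q2 h=21  …000000[1]100000…
[18] q0 h=22  …000000[1]000000…
[19] q1 h=21  …000000[0]000000…
[20] q0 h=20  …000000[0]100000…
[21] q1 h=21  …000000[1]000000…
[22] q2 h=22  …000001[0]000000…
[23] q2 h=21  …000000[1]100000…
[24] q0 h=22  …000000[1]000000…
[25] q1 h=21  …000000[0]000000…
[26] q0 h=20  …000000[0]100000…
[27] q1 h=21  …000000[1]000000…
[28] q2 h=22  …000001[0]000000…
[29] q2 h=21  …000000[1]100000…
[30] q0 h=22  …000000[1]000000…
[31] q1 h=21  …000000[0]000000…
[32] q0 h=20  …000000[0]100000…
[33] q1 h=21  …000000[1]000000…
[34] q2 h=22  …000001[0]000000…
[35] q2 h=21  …000000[1]100000…

21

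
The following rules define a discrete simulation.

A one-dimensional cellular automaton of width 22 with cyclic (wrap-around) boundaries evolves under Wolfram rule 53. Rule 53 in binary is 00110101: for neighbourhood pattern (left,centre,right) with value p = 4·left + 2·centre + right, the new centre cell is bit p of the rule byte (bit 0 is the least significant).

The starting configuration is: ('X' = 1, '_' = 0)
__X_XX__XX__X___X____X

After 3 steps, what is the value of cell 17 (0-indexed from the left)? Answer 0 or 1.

1

gen 0: __X_XX__XX__X___X____X
gen 1: X_XX__X___X_XXX_XXXX_X
gen 2: _X__X_XXX_XX___X____X_
gen 3: _XX_XX___X__XX_XXXX_XX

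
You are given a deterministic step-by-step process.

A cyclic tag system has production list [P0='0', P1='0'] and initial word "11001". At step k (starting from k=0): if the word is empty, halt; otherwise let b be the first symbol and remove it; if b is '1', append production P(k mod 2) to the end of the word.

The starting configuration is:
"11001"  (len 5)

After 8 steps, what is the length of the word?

0

gen 0: "11001"  (len 5)
gen 1: "10010"  (len 5)
gen 2: "00100"  (len 5)
gen 3: "0100"  (len 4)
gen 4: "100"  (len 3)
gen 5: "000"  (len 3)
gen 6: "00"  (len 2)
gen 7: "0"  (len 1)
gen 8: (halted — word empty)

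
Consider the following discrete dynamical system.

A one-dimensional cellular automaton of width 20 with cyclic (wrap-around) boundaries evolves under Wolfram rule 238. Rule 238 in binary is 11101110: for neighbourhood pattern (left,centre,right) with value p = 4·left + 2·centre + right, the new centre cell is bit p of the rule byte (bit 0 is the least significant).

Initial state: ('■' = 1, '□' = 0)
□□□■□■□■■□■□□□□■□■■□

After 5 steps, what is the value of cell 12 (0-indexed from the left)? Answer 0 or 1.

t=0: □□□■□■□■■□■□□□□■□■■□
t=1: □□■■■■■■■■■□□□■■■■■□
t=2: □■■■■■■■■■■□□■■■■■■□
t=3: ■■■■■■■■■■■□■■■■■■■□
t=4: ■■■■■■■■■■■■■■■■■■■■
t=5: ■■■■■■■■■■■■■■■■■■■■

1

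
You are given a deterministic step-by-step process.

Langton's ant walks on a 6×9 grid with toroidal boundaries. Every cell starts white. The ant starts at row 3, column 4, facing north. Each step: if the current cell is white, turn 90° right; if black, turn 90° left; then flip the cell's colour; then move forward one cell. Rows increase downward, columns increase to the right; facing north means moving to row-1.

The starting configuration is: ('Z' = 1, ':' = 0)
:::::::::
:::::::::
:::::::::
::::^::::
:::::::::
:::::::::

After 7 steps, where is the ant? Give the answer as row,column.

0) :::::::::
:::::::::
:::::::::
::::^::::
:::::::::
:::::::::
1) :::::::::
:::::::::
:::::::::
::::Z>:::
:::::::::
:::::::::
2) :::::::::
:::::::::
:::::::::
::::ZZ:::
:::::v:::
:::::::::
3) :::::::::
:::::::::
:::::::::
::::ZZ:::
::::<Z:::
:::::::::
4) :::::::::
:::::::::
:::::::::
::::^Z:::
::::ZZ:::
:::::::::
5) :::::::::
:::::::::
:::::::::
:::<:Z:::
::::ZZ:::
:::::::::
6) :::::::::
:::::::::
:::^:::::
:::Z:Z:::
::::ZZ:::
:::::::::
7) :::::::::
:::::::::
:::Z>::::
:::Z:Z:::
::::ZZ:::
:::::::::

2,4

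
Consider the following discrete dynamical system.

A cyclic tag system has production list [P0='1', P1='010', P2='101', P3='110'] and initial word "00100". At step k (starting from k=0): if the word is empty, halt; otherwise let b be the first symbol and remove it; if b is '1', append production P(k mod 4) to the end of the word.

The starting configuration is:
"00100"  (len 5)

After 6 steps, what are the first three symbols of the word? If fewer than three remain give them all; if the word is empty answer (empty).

010

k=0  "00100"  (len 5)
k=1  "0100"  (len 4)
k=2  "100"  (len 3)
k=3  "00101"  (len 5)
k=4  "0101"  (len 4)
k=5  "101"  (len 3)
k=6  "01010"  (len 5)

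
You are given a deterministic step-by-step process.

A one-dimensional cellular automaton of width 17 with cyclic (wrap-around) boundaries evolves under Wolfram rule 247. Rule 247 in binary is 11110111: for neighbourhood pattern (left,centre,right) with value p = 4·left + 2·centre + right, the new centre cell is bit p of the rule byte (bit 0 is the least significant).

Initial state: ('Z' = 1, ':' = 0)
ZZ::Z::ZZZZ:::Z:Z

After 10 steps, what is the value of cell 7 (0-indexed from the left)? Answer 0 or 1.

1

[0] ZZ::Z::ZZZZ:::Z:Z
[1] ZZZZZZZ:ZZZZZZZZ:
[2] :ZZZZZZZ:ZZZZZZZZ
[3] Z:ZZZZZZZ:ZZZZZZZ
[4] ZZ:ZZZZZZZ:ZZZZZZ
[5] ZZZ:ZZZZZZZ:ZZZZZ
[6] ZZZZ:ZZZZZZZ:ZZZZ
[7] ZZZZZ:ZZZZZZZ:ZZZ
[8] ZZZZZZ:ZZZZZZZ:ZZ
[9] ZZZZZZZ:ZZZZZZZ:Z
[10] ZZZZZZZZ:ZZZZZZZ:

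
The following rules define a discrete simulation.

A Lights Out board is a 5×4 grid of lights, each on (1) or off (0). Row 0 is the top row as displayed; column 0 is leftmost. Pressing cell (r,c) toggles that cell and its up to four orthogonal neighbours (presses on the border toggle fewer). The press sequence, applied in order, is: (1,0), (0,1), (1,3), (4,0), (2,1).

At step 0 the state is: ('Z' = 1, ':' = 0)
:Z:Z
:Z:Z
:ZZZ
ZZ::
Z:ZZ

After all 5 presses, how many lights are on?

6

step 0: :Z:Z
:Z:Z
:ZZZ
ZZ::
Z:ZZ
step 1: ZZ:Z
Z::Z
ZZZZ
ZZ::
Z:ZZ
step 2: ::ZZ
ZZ:Z
ZZZZ
ZZ::
Z:ZZ
step 3: ::Z:
ZZZ:
ZZZ:
ZZ::
Z:ZZ
step 4: ::Z:
ZZZ:
ZZZ:
:Z::
:ZZZ
step 5: ::Z:
Z:Z:
::::
::::
:ZZZ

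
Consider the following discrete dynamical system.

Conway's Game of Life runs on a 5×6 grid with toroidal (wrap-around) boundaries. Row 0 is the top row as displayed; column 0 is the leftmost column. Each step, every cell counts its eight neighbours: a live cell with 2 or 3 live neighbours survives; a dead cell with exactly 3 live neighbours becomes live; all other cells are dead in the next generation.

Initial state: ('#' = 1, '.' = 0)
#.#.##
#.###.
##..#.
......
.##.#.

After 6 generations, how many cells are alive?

gen 0: #.#.##
#.###.
##..#.
......
.##.#.
gen 1: #.....
..#...
###.#.
#.##.#
###.#.
gen 2: #.##.#
#.##.#
#...#.
......
..#.#.
gen 3: #.....
..#...
##.##.
...#.#
.##.##
gen 4: #.##.#
#.##.#
##.###
......
.#####
gen 5: ......
......
.#.#..
......
.#...#
gen 6: ......
......
......
#.#...
......

2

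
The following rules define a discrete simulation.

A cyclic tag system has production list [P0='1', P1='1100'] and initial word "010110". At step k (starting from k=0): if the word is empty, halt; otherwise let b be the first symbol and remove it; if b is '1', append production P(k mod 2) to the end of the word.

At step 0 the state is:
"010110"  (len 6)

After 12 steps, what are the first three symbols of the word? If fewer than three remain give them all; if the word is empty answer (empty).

001

gen 0: "010110"  (len 6)
gen 1: "10110"  (len 5)
gen 2: "01101100"  (len 8)
gen 3: "1101100"  (len 7)
gen 4: "1011001100"  (len 10)
gen 5: "0110011001"  (len 10)
gen 6: "110011001"  (len 9)
gen 7: "100110011"  (len 9)
gen 8: "001100111100"  (len 12)
gen 9: "01100111100"  (len 11)
gen 10: "1100111100"  (len 10)
gen 11: "1001111001"  (len 10)
gen 12: "0011110011100"  (len 13)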